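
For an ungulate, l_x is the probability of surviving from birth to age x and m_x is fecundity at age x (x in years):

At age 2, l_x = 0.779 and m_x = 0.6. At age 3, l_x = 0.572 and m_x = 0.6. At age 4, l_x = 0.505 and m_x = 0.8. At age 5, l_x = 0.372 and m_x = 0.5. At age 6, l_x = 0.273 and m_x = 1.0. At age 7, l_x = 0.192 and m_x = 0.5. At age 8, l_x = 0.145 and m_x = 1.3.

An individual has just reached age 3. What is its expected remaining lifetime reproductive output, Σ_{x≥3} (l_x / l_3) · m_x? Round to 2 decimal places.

2.61

l_3 = 0.572. Conditional survival from age 3 to x is l_x / l_3.
  x=3: (0.572/0.572) × 0.6 = 0.6000
  x=4: (0.505/0.572) × 0.8 = 0.7063
  x=5: (0.372/0.572) × 0.5 = 0.3252
  x=6: (0.273/0.572) × 1.0 = 0.4773
  x=7: (0.192/0.572) × 0.5 = 0.1678
  x=8: (0.145/0.572) × 1.3 = 0.3295
Sum = 0.6000 + 0.7063 + 0.3252 + 0.4773 + 0.1678 + 0.3295 = 2.6061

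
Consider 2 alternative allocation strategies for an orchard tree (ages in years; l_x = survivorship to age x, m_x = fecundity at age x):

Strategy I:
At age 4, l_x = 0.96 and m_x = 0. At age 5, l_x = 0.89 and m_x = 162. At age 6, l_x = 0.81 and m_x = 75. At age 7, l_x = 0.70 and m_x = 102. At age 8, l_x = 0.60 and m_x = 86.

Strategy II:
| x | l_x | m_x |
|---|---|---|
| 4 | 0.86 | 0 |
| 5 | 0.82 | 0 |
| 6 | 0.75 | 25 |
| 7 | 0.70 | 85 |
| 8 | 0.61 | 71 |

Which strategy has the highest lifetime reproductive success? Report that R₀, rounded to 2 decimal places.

Strategy I: R₀ = 0.96×0 + 0.89×162 + 0.81×75 + 0.70×102 + 0.60×86 = 327.9300
Strategy II: R₀ = 0.86×0 + 0.82×0 + 0.75×25 + 0.70×85 + 0.61×71 = 121.5600
Highest R₀: strategy I with 327.9300.

327.93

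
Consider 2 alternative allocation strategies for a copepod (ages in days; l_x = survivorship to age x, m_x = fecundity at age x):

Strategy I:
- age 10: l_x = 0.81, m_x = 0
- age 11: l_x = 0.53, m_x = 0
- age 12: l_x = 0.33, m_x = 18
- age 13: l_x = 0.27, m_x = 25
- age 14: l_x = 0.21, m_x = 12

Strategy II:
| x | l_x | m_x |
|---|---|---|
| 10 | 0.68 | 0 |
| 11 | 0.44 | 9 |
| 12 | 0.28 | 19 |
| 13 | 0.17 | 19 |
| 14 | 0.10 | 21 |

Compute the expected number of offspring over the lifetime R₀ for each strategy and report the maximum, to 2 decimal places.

15.21

Strategy I: R₀ = 0.81×0 + 0.53×0 + 0.33×18 + 0.27×25 + 0.21×12 = 15.2100
Strategy II: R₀ = 0.68×0 + 0.44×9 + 0.28×19 + 0.17×19 + 0.10×21 = 14.6100
Highest R₀: strategy I with 15.2100.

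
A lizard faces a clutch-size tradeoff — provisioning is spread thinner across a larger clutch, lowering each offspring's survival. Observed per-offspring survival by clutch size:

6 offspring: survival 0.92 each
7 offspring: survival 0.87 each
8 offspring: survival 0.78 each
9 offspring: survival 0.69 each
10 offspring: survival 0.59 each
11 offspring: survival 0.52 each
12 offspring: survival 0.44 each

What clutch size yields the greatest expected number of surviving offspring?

8

Expected surviving offspring = c × s(c):
  c=6: 6 × 0.92 = 5.520
  c=7: 7 × 0.87 = 6.090
  c=8: 8 × 0.78 = 6.240
  c=9: 9 × 0.69 = 6.210
  c=10: 10 × 0.59 = 5.900
  c=11: 11 × 0.52 = 5.720
  c=12: 12 × 0.44 = 5.280
Maximum at c = 8 (6.240 surviving offspring).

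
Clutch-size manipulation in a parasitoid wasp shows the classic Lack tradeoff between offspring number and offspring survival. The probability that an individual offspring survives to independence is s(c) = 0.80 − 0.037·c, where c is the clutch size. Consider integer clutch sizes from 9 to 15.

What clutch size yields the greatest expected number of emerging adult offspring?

11

Expected emerging adult offspring = c × s(c):
  c=9: 9 × 0.467 = 4.203
  c=10: 10 × 0.430 = 4.300
  c=11: 11 × 0.393 = 4.323
  c=12: 12 × 0.356 = 4.272
  c=13: 13 × 0.319 = 4.147
  c=14: 14 × 0.282 = 3.948
  c=15: 15 × 0.245 = 3.675
Maximum at c = 11 (4.323 emerging adult offspring).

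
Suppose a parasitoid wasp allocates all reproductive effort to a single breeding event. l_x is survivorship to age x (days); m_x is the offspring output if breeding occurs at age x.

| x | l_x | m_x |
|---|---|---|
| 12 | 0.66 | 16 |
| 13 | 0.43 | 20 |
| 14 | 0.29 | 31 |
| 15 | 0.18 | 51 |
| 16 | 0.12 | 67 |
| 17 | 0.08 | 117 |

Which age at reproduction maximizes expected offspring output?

Expected offspring if breeding at age x = l_x × m_x:
  age 12: 0.66 × 16 = 10.560
  age 13: 0.43 × 20 = 8.600
  age 14: 0.29 × 31 = 8.990
  age 15: 0.18 × 51 = 9.180
  age 16: 0.12 × 67 = 8.040
  age 17: 0.08 × 117 = 9.360
Maximum at age 12 (10.560).

12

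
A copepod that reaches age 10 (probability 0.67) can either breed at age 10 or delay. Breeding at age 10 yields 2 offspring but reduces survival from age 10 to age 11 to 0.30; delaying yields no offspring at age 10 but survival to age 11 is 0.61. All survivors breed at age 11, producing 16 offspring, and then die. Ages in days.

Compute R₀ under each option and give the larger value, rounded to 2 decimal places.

breed at age 10: R₀ = 0.67 × (2 + 0.30 × 16) = 0.67 × 6.8000 = 4.5560
delay to age 11: R₀ = 0.67 × (0.61 × 16) = 0.67 × 9.7600 = 6.5392
Higher: delay to age 11 (6.5392).

6.54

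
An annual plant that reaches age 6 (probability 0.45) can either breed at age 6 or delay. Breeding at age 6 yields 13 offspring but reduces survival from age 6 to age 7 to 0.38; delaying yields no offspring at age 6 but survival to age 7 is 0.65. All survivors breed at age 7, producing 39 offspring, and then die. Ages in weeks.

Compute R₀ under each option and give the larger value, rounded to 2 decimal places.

12.52

breed at age 6: R₀ = 0.45 × (13 + 0.38 × 39) = 0.45 × 27.8200 = 12.5190
delay to age 7: R₀ = 0.45 × (0.65 × 39) = 0.45 × 25.3500 = 11.4075
Higher: breed at age 6 (12.5190).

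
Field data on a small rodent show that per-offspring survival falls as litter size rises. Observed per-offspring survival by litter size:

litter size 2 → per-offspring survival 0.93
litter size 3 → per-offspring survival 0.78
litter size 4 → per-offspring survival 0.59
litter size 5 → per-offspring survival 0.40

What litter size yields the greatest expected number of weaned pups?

4

Expected weaned pups = c × s(c):
  c=2: 2 × 0.93 = 1.860
  c=3: 3 × 0.78 = 2.340
  c=4: 4 × 0.59 = 2.360
  c=5: 5 × 0.40 = 2.000
Maximum at c = 4 (2.360 weaned pups).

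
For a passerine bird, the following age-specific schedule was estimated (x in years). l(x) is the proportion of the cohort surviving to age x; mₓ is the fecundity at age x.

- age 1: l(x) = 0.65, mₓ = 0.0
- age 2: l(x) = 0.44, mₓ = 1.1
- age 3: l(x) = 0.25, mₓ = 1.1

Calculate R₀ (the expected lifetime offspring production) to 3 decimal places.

R₀ = Σ l(x) mₓ:
  age 1: 0.65 × 0.0 = 0.0000
  age 2: 0.44 × 1.1 = 0.4840
  age 3: 0.25 × 1.1 = 0.2750
R₀ = 0.0000 + 0.4840 + 0.2750 = 0.7590

0.759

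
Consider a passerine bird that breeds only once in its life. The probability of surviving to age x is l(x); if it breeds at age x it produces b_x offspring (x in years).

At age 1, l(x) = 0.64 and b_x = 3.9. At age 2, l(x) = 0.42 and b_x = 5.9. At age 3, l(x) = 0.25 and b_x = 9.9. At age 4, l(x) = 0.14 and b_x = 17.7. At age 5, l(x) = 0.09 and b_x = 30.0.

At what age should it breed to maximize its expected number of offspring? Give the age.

5

Expected offspring if breeding at age x = l(x) × b_x:
  age 1: 0.64 × 3.9 = 2.496
  age 2: 0.42 × 5.9 = 2.478
  age 3: 0.25 × 9.9 = 2.475
  age 4: 0.14 × 17.7 = 2.478
  age 5: 0.09 × 30.0 = 2.700
Maximum at age 5 (2.700).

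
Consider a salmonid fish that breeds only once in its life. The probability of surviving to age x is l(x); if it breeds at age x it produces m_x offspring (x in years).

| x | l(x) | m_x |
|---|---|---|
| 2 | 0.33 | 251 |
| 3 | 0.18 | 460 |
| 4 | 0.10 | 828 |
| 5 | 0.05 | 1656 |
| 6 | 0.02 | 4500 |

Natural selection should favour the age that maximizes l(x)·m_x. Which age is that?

Expected offspring if breeding at age x = l(x) × m_x:
  age 2: 0.33 × 251 = 82.830
  age 3: 0.18 × 460 = 82.800
  age 4: 0.10 × 828 = 82.800
  age 5: 0.05 × 1656 = 82.800
  age 6: 0.02 × 4500 = 90.000
Maximum at age 6 (90.000).

6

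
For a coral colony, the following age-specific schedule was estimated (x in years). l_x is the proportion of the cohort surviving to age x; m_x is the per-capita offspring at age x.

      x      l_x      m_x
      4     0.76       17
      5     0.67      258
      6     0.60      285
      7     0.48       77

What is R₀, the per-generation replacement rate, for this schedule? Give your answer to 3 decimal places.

393.740

R₀ = Σ l_x m_x:
  age 4: 0.76 × 17 = 12.9200
  age 5: 0.67 × 258 = 172.8600
  age 6: 0.60 × 285 = 171.0000
  age 7: 0.48 × 77 = 36.9600
R₀ = 12.9200 + 172.8600 + 171.0000 + 36.9600 = 393.7400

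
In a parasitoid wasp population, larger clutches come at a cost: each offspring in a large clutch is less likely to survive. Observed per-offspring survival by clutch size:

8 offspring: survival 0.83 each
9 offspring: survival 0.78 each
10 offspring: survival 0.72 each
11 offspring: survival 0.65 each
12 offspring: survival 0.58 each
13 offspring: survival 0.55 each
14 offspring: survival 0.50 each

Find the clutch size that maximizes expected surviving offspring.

Expected surviving offspring = c × s(c):
  c=8: 8 × 0.83 = 6.640
  c=9: 9 × 0.78 = 7.020
  c=10: 10 × 0.72 = 7.200
  c=11: 11 × 0.65 = 7.150
  c=12: 12 × 0.58 = 6.960
  c=13: 13 × 0.55 = 7.150
  c=14: 14 × 0.50 = 7.000
Maximum at c = 10 (7.200 surviving offspring).

10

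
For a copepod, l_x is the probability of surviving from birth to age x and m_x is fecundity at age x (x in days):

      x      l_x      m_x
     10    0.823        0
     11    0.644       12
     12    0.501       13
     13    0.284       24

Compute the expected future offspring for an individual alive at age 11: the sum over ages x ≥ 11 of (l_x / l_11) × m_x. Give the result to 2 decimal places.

l_11 = 0.644. Conditional survival from age 11 to x is l_x / l_11.
  x=11: (0.644/0.644) × 12 = 12.0000
  x=12: (0.501/0.644) × 13 = 10.1134
  x=13: (0.284/0.644) × 24 = 10.5839
Sum = 12.0000 + 10.1134 + 10.5839 = 32.6972

32.70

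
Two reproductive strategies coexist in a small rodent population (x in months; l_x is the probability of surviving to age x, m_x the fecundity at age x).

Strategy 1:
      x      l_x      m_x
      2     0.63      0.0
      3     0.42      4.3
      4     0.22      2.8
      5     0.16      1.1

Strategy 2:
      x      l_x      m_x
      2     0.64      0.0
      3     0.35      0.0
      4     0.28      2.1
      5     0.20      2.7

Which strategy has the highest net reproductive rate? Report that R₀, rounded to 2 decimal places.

2.60

Strategy 1: R₀ = 0.63×0.0 + 0.42×4.3 + 0.22×2.8 + 0.16×1.1 = 2.5980
Strategy 2: R₀ = 0.64×0.0 + 0.35×0.0 + 0.28×2.1 + 0.20×2.7 = 1.1280
Highest R₀: strategy 1 with 2.5980.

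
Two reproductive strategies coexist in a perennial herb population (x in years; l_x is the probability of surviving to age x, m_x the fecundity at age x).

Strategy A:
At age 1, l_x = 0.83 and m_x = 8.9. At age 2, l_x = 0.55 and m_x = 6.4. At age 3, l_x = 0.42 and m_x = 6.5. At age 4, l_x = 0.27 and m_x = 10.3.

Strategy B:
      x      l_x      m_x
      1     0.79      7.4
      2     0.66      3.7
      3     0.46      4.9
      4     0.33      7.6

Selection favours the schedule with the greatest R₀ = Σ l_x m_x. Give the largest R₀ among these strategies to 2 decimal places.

16.42

Strategy A: R₀ = 0.83×8.9 + 0.55×6.4 + 0.42×6.5 + 0.27×10.3 = 16.4180
Strategy B: R₀ = 0.79×7.4 + 0.66×3.7 + 0.46×4.9 + 0.33×7.6 = 13.0500
Highest R₀: strategy A with 16.4180.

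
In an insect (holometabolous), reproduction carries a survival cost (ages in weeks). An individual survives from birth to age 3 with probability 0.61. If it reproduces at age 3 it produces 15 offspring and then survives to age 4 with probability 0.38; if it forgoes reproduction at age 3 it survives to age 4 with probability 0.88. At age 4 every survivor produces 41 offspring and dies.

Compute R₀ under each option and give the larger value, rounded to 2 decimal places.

22.01

breed at age 3: R₀ = 0.61 × (15 + 0.38 × 41) = 0.61 × 30.5800 = 18.6538
delay to age 4: R₀ = 0.61 × (0.88 × 41) = 0.61 × 36.0800 = 22.0088
Higher: delay to age 4 (22.0088).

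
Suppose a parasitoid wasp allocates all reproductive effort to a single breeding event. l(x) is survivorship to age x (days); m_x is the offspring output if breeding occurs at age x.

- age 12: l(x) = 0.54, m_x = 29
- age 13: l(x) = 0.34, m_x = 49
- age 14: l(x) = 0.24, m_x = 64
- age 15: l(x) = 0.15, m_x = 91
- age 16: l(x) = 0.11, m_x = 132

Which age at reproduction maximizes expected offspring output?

13

Expected offspring if breeding at age x = l(x) × m_x:
  age 12: 0.54 × 29 = 15.660
  age 13: 0.34 × 49 = 16.660
  age 14: 0.24 × 64 = 15.360
  age 15: 0.15 × 91 = 13.650
  age 16: 0.11 × 132 = 14.520
Maximum at age 13 (16.660).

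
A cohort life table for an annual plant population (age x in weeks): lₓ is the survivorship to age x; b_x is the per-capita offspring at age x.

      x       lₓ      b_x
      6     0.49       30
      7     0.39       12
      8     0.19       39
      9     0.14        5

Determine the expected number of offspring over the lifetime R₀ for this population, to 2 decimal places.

R₀ = Σ lₓ b_x:
  age 6: 0.49 × 30 = 14.7000
  age 7: 0.39 × 12 = 4.6800
  age 8: 0.19 × 39 = 7.4100
  age 9: 0.14 × 5 = 0.7000
R₀ = 14.7000 + 4.6800 + 7.4100 + 0.7000 = 27.4900

27.49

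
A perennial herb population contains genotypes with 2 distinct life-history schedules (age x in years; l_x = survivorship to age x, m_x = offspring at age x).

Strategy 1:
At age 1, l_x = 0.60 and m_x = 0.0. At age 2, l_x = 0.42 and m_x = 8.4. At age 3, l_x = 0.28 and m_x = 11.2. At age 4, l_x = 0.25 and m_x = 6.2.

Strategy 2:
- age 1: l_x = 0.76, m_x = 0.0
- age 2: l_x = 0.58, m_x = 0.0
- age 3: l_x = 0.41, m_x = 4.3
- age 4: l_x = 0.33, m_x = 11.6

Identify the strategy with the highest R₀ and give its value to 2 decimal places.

Strategy 1: R₀ = 0.60×0.0 + 0.42×8.4 + 0.28×11.2 + 0.25×6.2 = 8.2140
Strategy 2: R₀ = 0.76×0.0 + 0.58×0.0 + 0.41×4.3 + 0.33×11.6 = 5.5910
Highest R₀: strategy 1 with 8.2140.

8.21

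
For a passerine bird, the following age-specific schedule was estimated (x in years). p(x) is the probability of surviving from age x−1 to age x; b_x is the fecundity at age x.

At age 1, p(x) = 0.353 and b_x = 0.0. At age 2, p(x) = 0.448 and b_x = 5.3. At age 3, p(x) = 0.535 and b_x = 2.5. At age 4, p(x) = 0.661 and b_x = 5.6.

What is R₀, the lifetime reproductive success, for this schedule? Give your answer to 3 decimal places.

1.363

Survivorship from birth: l_x = p_1·p_2·…·p_x.
  l_1 = 0.35300
  l_2 = 0.15814
  l_3 = 0.08461
  l_4 = 0.05593
R₀ = Σ l_x b_x:
  age 1: 0.35300 × 0.0 = 0.0000
  age 2: 0.15814 × 5.3 = 0.8381
  age 3: 0.08461 × 2.5 = 0.2115
  age 4: 0.05593 × 5.6 = 0.3132
R₀ = 0.0000 + 0.8381 + 0.2115 + 0.3132 = 1.3629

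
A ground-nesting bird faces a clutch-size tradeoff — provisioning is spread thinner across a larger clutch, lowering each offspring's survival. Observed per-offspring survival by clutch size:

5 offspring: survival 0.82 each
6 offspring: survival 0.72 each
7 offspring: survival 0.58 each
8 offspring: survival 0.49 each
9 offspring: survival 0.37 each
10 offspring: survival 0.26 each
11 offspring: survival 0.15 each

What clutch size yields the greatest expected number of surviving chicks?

6

Expected surviving chicks = c × s(c):
  c=5: 5 × 0.82 = 4.100
  c=6: 6 × 0.72 = 4.320
  c=7: 7 × 0.58 = 4.060
  c=8: 8 × 0.49 = 3.920
  c=9: 9 × 0.37 = 3.330
  c=10: 10 × 0.26 = 2.600
  c=11: 11 × 0.15 = 1.650
Maximum at c = 6 (4.320 surviving chicks).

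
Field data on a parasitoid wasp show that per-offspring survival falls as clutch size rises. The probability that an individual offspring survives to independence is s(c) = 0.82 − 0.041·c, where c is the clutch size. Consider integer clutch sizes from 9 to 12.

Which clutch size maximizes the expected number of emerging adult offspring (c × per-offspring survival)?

Expected emerging adult offspring = c × s(c):
  c=9: 9 × 0.451 = 4.059
  c=10: 10 × 0.410 = 4.100
  c=11: 11 × 0.369 = 4.059
  c=12: 12 × 0.328 = 3.936
Maximum at c = 10 (4.100 emerging adult offspring).

10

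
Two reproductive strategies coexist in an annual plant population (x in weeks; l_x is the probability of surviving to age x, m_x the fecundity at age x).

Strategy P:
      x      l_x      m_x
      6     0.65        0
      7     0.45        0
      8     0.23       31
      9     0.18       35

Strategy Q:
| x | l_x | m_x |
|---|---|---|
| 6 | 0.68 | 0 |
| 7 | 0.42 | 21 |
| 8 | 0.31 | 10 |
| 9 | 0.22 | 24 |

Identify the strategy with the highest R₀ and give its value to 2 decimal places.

17.20

Strategy P: R₀ = 0.65×0 + 0.45×0 + 0.23×31 + 0.18×35 = 13.4300
Strategy Q: R₀ = 0.68×0 + 0.42×21 + 0.31×10 + 0.22×24 = 17.2000
Highest R₀: strategy Q with 17.2000.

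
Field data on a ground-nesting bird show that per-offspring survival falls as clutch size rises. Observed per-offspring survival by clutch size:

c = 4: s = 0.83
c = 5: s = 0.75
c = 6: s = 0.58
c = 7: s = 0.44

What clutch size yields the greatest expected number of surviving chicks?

5

Expected surviving chicks = c × s(c):
  c=4: 4 × 0.83 = 3.320
  c=5: 5 × 0.75 = 3.750
  c=6: 6 × 0.58 = 3.480
  c=7: 7 × 0.44 = 3.080
Maximum at c = 5 (3.750 surviving chicks).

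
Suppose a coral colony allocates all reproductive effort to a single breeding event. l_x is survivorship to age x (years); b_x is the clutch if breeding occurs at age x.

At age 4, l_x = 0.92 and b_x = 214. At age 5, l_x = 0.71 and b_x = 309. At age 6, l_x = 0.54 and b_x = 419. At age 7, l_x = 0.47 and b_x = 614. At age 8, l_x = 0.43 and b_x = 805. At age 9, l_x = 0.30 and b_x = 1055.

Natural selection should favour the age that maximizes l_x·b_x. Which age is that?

8

Expected offspring if breeding at age x = l_x × b_x:
  age 4: 0.92 × 214 = 196.880
  age 5: 0.71 × 309 = 219.390
  age 6: 0.54 × 419 = 226.260
  age 7: 0.47 × 614 = 288.580
  age 8: 0.43 × 805 = 346.150
  age 9: 0.30 × 1055 = 316.500
Maximum at age 8 (346.150).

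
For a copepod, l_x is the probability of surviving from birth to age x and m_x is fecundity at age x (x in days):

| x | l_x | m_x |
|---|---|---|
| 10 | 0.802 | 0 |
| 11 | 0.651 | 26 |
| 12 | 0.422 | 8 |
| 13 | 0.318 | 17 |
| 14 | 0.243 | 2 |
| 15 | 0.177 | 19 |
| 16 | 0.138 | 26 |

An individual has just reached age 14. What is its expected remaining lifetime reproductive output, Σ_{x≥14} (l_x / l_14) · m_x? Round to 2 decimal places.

30.60

l_14 = 0.243. Conditional survival from age 14 to x is l_x / l_14.
  x=14: (0.243/0.243) × 2 = 2.0000
  x=15: (0.177/0.243) × 19 = 13.8395
  x=16: (0.138/0.243) × 26 = 14.7654
Sum = 2.0000 + 13.8395 + 14.7654 = 30.6049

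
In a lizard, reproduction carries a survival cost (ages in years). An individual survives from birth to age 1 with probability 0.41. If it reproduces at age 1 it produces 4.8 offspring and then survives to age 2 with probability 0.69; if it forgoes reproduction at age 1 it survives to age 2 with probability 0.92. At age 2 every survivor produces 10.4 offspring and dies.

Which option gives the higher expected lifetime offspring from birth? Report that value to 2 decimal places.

breed at age 1: R₀ = 0.41 × (4.8 + 0.69 × 10.4) = 0.41 × 11.9760 = 4.9102
delay to age 2: R₀ = 0.41 × (0.92 × 10.4) = 0.41 × 9.5680 = 3.9229
Higher: breed at age 1 (4.9102).

4.91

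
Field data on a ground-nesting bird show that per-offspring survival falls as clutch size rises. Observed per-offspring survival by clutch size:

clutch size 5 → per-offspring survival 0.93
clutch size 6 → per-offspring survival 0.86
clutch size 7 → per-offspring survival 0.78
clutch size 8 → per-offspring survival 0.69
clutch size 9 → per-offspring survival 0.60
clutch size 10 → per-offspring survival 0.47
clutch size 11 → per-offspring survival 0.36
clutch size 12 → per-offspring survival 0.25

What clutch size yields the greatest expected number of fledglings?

Expected fledglings = c × s(c):
  c=5: 5 × 0.93 = 4.650
  c=6: 6 × 0.86 = 5.160
  c=7: 7 × 0.78 = 5.460
  c=8: 8 × 0.69 = 5.520
  c=9: 9 × 0.60 = 5.400
  c=10: 10 × 0.47 = 4.700
  c=11: 11 × 0.36 = 3.960
  c=12: 12 × 0.25 = 3.000
Maximum at c = 8 (5.520 fledglings).

8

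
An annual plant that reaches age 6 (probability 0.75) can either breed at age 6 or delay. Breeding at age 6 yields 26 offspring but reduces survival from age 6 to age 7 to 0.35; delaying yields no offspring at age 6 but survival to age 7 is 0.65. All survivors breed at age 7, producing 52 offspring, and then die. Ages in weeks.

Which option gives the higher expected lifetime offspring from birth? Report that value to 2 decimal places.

breed at age 6: R₀ = 0.75 × (26 + 0.35 × 52) = 0.75 × 44.2000 = 33.1500
delay to age 7: R₀ = 0.75 × (0.65 × 52) = 0.75 × 33.8000 = 25.3500
Higher: breed at age 6 (33.1500).

33.15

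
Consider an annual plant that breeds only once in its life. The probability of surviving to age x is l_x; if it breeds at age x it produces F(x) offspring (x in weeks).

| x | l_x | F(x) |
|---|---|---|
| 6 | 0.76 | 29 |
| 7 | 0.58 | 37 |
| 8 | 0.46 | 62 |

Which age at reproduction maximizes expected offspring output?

Expected offspring if breeding at age x = l_x × F(x):
  age 6: 0.76 × 29 = 22.040
  age 7: 0.58 × 37 = 21.460
  age 8: 0.46 × 62 = 28.520
Maximum at age 8 (28.520).

8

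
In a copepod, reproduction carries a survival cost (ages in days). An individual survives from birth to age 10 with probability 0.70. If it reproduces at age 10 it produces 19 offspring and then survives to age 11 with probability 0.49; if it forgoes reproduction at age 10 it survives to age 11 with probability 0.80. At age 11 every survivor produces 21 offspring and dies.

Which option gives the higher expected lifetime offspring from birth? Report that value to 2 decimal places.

breed at age 10: R₀ = 0.70 × (19 + 0.49 × 21) = 0.70 × 29.2900 = 20.5030
delay to age 11: R₀ = 0.70 × (0.80 × 21) = 0.70 × 16.8000 = 11.7600
Higher: breed at age 10 (20.5030).

20.50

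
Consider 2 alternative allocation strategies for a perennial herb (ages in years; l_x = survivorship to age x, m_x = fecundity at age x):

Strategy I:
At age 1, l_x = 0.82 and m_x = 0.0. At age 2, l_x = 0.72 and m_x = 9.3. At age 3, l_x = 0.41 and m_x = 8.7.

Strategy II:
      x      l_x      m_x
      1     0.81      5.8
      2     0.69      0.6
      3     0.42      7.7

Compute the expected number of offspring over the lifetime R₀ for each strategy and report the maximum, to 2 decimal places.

10.26

Strategy I: R₀ = 0.82×0.0 + 0.72×9.3 + 0.41×8.7 = 10.2630
Strategy II: R₀ = 0.81×5.8 + 0.69×0.6 + 0.42×7.7 = 8.3460
Highest R₀: strategy I with 10.2630.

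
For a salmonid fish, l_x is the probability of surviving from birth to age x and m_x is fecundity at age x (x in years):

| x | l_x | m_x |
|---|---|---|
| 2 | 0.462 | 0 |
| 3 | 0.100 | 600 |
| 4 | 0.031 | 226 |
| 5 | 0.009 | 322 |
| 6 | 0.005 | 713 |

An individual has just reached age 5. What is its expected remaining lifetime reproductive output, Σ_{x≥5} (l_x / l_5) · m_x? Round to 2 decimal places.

l_5 = 0.009. Conditional survival from age 5 to x is l_x / l_5.
  x=5: (0.009/0.009) × 322 = 322.0000
  x=6: (0.005/0.009) × 713 = 396.1111
Sum = 322.0000 + 396.1111 = 718.1111

718.11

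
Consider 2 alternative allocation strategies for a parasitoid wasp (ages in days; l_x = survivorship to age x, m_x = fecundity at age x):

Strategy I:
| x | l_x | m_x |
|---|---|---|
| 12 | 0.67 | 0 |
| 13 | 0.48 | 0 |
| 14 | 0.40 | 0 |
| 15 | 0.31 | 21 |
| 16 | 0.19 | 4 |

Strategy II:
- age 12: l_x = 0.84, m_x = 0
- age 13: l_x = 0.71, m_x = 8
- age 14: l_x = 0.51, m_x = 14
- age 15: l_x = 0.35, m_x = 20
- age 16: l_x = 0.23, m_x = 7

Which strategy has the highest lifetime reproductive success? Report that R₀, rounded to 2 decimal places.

Strategy I: R₀ = 0.67×0 + 0.48×0 + 0.40×0 + 0.31×21 + 0.19×4 = 7.2700
Strategy II: R₀ = 0.84×0 + 0.71×8 + 0.51×14 + 0.35×20 + 0.23×7 = 21.4300
Highest R₀: strategy II with 21.4300.

21.43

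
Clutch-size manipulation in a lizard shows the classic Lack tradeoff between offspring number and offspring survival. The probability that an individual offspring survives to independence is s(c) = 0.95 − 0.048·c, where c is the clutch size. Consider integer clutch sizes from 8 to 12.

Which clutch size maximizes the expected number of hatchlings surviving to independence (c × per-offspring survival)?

Expected hatchlings surviving to independence = c × s(c):
  c=8: 8 × 0.566 = 4.528
  c=9: 9 × 0.518 = 4.662
  c=10: 10 × 0.470 = 4.700
  c=11: 11 × 0.422 = 4.642
  c=12: 12 × 0.374 = 4.488
Maximum at c = 10 (4.700 hatchlings surviving to independence).

10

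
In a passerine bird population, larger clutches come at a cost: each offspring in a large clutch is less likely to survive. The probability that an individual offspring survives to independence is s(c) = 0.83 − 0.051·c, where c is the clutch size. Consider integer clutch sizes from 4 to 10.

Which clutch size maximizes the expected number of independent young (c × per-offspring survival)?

Expected independent young = c × s(c):
  c=4: 4 × 0.626 = 2.504
  c=5: 5 × 0.575 = 2.875
  c=6: 6 × 0.524 = 3.144
  c=7: 7 × 0.473 = 3.311
  c=8: 8 × 0.422 = 3.376
  c=9: 9 × 0.371 = 3.339
  c=10: 10 × 0.320 = 3.200
Maximum at c = 8 (3.376 independent young).

8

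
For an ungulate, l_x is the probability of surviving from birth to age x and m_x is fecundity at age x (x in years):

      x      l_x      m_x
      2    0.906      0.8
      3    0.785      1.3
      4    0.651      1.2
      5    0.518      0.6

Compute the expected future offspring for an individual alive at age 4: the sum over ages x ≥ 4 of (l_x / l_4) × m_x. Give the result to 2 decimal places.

l_4 = 0.651. Conditional survival from age 4 to x is l_x / l_4.
  x=4: (0.651/0.651) × 1.2 = 1.2000
  x=5: (0.518/0.651) × 0.6 = 0.4774
Sum = 1.2000 + 0.4774 = 1.6774

1.68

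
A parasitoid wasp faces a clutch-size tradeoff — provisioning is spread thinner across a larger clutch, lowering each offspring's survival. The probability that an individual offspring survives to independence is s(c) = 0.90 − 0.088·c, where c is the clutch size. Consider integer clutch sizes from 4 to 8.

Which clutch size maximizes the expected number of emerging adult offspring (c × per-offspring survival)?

Expected emerging adult offspring = c × s(c):
  c=4: 4 × 0.548 = 2.192
  c=5: 5 × 0.460 = 2.300
  c=6: 6 × 0.372 = 2.232
  c=7: 7 × 0.284 = 1.988
  c=8: 8 × 0.196 = 1.568
Maximum at c = 5 (2.300 emerging adult offspring).

5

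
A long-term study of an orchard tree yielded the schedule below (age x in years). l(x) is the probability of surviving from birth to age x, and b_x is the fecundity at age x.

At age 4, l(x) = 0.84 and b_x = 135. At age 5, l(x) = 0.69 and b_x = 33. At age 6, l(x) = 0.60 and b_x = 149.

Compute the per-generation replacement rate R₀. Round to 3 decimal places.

R₀ = Σ l(x) b_x:
  age 4: 0.84 × 135 = 113.4000
  age 5: 0.69 × 33 = 22.7700
  age 6: 0.60 × 149 = 89.4000
R₀ = 113.4000 + 22.7700 + 89.4000 = 225.5700

225.570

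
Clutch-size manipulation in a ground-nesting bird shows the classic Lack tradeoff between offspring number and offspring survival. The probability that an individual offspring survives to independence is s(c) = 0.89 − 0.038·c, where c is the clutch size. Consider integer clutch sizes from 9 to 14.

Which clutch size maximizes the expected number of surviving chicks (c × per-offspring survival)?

12

Expected surviving chicks = c × s(c):
  c=9: 9 × 0.548 = 4.932
  c=10: 10 × 0.510 = 5.100
  c=11: 11 × 0.472 = 5.192
  c=12: 12 × 0.434 = 5.208
  c=13: 13 × 0.396 = 5.148
  c=14: 14 × 0.358 = 5.012
Maximum at c = 12 (5.208 surviving chicks).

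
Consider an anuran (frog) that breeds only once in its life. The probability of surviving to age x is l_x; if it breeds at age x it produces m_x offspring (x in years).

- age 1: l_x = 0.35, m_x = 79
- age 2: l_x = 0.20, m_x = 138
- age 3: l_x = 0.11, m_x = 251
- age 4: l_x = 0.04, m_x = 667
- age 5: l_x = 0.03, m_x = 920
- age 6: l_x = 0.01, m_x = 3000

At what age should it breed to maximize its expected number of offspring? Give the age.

6

Expected offspring if breeding at age x = l_x × m_x:
  age 1: 0.35 × 79 = 27.650
  age 2: 0.20 × 138 = 27.600
  age 3: 0.11 × 251 = 27.610
  age 4: 0.04 × 667 = 26.680
  age 5: 0.03 × 920 = 27.600
  age 6: 0.01 × 3000 = 30.000
Maximum at age 6 (30.000).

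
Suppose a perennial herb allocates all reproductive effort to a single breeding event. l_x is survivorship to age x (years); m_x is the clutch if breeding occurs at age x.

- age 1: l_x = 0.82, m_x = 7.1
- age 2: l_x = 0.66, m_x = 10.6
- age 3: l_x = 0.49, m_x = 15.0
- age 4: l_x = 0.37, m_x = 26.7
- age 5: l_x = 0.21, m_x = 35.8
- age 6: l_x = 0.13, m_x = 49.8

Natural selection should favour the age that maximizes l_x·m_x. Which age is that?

Expected offspring if breeding at age x = l_x × m_x:
  age 1: 0.82 × 7.1 = 5.822
  age 2: 0.66 × 10.6 = 6.996
  age 3: 0.49 × 15.0 = 7.350
  age 4: 0.37 × 26.7 = 9.879
  age 5: 0.21 × 35.8 = 7.518
  age 6: 0.13 × 49.8 = 6.474
Maximum at age 4 (9.879).

4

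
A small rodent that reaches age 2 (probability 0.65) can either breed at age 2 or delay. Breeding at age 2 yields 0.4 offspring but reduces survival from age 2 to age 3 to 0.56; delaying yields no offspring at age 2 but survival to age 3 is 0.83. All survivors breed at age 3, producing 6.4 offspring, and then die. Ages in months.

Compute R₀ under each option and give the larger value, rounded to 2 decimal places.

3.45

breed at age 2: R₀ = 0.65 × (0.4 + 0.56 × 6.4) = 0.65 × 3.9840 = 2.5896
delay to age 3: R₀ = 0.65 × (0.83 × 6.4) = 0.65 × 5.3120 = 3.4528
Higher: delay to age 3 (3.4528).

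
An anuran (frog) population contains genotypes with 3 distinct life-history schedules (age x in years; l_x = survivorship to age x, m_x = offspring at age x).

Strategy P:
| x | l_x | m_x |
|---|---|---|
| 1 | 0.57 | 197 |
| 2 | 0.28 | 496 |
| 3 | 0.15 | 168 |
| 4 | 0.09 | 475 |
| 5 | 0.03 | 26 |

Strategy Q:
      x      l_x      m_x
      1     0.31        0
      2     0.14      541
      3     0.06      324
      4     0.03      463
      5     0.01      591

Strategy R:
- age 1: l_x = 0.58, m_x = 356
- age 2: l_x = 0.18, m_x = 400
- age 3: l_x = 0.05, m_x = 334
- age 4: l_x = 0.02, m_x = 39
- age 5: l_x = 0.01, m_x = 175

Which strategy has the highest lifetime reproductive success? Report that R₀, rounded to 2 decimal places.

Strategy P: R₀ = 0.57×197 + 0.28×496 + 0.15×168 + 0.09×475 + 0.03×26 = 319.9000
Strategy Q: R₀ = 0.31×0 + 0.14×541 + 0.06×324 + 0.03×463 + 0.01×591 = 114.9800
Strategy R: R₀ = 0.58×356 + 0.18×400 + 0.05×334 + 0.02×39 + 0.01×175 = 297.7100
Highest R₀: strategy P with 319.9000.

319.90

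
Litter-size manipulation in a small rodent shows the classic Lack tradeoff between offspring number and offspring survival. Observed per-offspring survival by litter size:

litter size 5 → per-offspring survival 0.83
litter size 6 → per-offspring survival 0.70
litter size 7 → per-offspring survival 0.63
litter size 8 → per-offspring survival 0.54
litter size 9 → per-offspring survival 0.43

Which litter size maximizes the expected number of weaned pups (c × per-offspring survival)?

7

Expected weaned pups = c × s(c):
  c=5: 5 × 0.83 = 4.150
  c=6: 6 × 0.70 = 4.200
  c=7: 7 × 0.63 = 4.410
  c=8: 8 × 0.54 = 4.320
  c=9: 9 × 0.43 = 3.870
Maximum at c = 7 (4.410 weaned pups).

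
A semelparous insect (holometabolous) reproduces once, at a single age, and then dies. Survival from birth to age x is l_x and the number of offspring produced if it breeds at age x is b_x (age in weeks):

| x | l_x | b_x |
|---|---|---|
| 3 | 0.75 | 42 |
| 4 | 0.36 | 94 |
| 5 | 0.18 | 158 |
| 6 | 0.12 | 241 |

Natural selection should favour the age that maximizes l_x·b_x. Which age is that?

4

Expected offspring if breeding at age x = l_x × b_x:
  age 3: 0.75 × 42 = 31.500
  age 4: 0.36 × 94 = 33.840
  age 5: 0.18 × 158 = 28.440
  age 6: 0.12 × 241 = 28.920
Maximum at age 4 (33.840).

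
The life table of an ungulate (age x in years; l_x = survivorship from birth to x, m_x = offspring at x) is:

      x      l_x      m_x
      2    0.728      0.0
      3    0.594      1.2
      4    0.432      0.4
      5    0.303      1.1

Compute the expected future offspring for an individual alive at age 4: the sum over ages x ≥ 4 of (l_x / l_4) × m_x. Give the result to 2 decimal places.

l_4 = 0.432. Conditional survival from age 4 to x is l_x / l_4.
  x=4: (0.432/0.432) × 0.4 = 0.4000
  x=5: (0.303/0.432) × 1.1 = 0.7715
Sum = 0.4000 + 0.7715 = 1.1715

1.17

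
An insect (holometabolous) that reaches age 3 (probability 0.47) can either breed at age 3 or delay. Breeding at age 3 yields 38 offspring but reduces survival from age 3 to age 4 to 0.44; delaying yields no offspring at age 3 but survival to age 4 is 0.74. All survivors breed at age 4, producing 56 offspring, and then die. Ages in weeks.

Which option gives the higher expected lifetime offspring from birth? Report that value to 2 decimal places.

29.44

breed at age 3: R₀ = 0.47 × (38 + 0.44 × 56) = 0.47 × 62.6400 = 29.4408
delay to age 4: R₀ = 0.47 × (0.74 × 56) = 0.47 × 41.4400 = 19.4768
Higher: breed at age 3 (29.4408).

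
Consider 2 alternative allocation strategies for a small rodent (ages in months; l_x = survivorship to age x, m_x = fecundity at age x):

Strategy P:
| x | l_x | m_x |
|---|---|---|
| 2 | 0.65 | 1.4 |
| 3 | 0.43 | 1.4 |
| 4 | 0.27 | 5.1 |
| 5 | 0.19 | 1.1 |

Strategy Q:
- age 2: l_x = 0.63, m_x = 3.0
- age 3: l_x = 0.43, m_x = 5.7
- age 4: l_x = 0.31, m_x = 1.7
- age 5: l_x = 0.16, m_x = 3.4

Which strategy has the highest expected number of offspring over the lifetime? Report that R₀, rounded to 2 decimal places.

5.41

Strategy P: R₀ = 0.65×1.4 + 0.43×1.4 + 0.27×5.1 + 0.19×1.1 = 3.0980
Strategy Q: R₀ = 0.63×3.0 + 0.43×5.7 + 0.31×1.7 + 0.16×3.4 = 5.4120
Highest R₀: strategy Q with 5.4120.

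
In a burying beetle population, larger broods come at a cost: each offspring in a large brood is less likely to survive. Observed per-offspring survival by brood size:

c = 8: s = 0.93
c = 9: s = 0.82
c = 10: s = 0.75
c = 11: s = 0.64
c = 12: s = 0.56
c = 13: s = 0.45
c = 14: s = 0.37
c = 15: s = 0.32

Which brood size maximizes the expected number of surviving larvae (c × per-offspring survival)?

10

Expected surviving larvae = c × s(c):
  c=8: 8 × 0.93 = 7.440
  c=9: 9 × 0.82 = 7.380
  c=10: 10 × 0.75 = 7.500
  c=11: 11 × 0.64 = 7.040
  c=12: 12 × 0.56 = 6.720
  c=13: 13 × 0.45 = 5.850
  c=14: 14 × 0.37 = 5.180
  c=15: 15 × 0.32 = 4.800
Maximum at c = 10 (7.500 surviving larvae).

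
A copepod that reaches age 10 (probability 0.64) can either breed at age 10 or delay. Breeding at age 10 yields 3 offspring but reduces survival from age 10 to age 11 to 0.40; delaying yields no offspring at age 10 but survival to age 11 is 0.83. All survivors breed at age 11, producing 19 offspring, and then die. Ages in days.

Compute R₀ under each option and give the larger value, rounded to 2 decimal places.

10.09

breed at age 10: R₀ = 0.64 × (3 + 0.40 × 19) = 0.64 × 10.6000 = 6.7840
delay to age 11: R₀ = 0.64 × (0.83 × 19) = 0.64 × 15.7700 = 10.0928
Higher: delay to age 11 (10.0928).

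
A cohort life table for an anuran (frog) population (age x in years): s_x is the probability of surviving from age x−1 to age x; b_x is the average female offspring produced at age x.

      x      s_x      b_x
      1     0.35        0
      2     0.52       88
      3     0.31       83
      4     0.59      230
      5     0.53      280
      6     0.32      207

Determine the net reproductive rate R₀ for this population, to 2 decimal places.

34.46

Survivorship from birth: l_x = s_1·s_2·…·s_x.
  l_1 = 0.35000
  l_2 = 0.18200
  l_3 = 0.05642
  l_4 = 0.03329
  l_5 = 0.01764
  l_6 = 0.00565
R₀ = Σ l_x b_x:
  age 1: 0.35000 × 0 = 0.0000
  age 2: 0.18200 × 88 = 16.0160
  age 3: 0.05642 × 83 = 4.6829
  age 4: 0.03329 × 230 = 7.6567
  age 5: 0.01764 × 280 = 4.9392
  age 6: 0.00565 × 207 = 1.1695
R₀ = 0.0000 + 16.0160 + 4.6829 + 7.6567 + 4.9392 + 1.1695 = 34.4643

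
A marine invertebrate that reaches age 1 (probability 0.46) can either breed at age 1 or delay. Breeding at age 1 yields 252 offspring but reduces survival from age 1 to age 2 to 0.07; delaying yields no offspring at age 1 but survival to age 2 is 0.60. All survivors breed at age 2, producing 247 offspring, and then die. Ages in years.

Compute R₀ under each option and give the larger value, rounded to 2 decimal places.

breed at age 1: R₀ = 0.46 × (252 + 0.07 × 247) = 0.46 × 269.2900 = 123.8734
delay to age 2: R₀ = 0.46 × (0.60 × 247) = 0.46 × 148.2000 = 68.1720
Higher: breed at age 1 (123.8734).

123.87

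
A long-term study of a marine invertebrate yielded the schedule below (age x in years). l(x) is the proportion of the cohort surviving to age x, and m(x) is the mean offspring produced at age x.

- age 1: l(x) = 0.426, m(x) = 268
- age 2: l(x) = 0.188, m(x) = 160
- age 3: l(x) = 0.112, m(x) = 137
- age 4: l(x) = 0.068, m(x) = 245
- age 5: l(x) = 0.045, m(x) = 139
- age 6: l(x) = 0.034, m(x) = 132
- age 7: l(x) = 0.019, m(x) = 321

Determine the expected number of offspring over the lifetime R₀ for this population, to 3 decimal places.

R₀ = Σ l(x) m(x):
  age 1: 0.426 × 268 = 114.1680
  age 2: 0.188 × 160 = 30.0800
  age 3: 0.112 × 137 = 15.3440
  age 4: 0.068 × 245 = 16.6600
  age 5: 0.045 × 139 = 6.2550
  age 6: 0.034 × 132 = 4.4880
  age 7: 0.019 × 321 = 6.0990
R₀ = 114.1680 + 30.0800 + 15.3440 + 16.6600 + 6.2550 + 4.4880 + 6.0990 = 193.0940

193.094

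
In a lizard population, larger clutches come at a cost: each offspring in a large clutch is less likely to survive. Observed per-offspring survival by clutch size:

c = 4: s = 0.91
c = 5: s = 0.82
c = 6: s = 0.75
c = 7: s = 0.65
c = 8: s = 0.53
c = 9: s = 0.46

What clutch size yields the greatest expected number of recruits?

Expected recruits = c × s(c):
  c=4: 4 × 0.91 = 3.640
  c=5: 5 × 0.82 = 4.100
  c=6: 6 × 0.75 = 4.500
  c=7: 7 × 0.65 = 4.550
  c=8: 8 × 0.53 = 4.240
  c=9: 9 × 0.46 = 4.140
Maximum at c = 7 (4.550 recruits).

7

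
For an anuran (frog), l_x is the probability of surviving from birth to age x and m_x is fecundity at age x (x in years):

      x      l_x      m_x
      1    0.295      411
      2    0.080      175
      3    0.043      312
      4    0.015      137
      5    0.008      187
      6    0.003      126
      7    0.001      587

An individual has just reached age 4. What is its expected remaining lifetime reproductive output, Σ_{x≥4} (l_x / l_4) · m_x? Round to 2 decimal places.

l_4 = 0.015. Conditional survival from age 4 to x is l_x / l_4.
  x=4: (0.015/0.015) × 137 = 137.0000
  x=5: (0.008/0.015) × 187 = 99.7333
  x=6: (0.003/0.015) × 126 = 25.2000
  x=7: (0.001/0.015) × 587 = 39.1333
Sum = 137.0000 + 99.7333 + 25.2000 + 39.1333 = 301.0667

301.07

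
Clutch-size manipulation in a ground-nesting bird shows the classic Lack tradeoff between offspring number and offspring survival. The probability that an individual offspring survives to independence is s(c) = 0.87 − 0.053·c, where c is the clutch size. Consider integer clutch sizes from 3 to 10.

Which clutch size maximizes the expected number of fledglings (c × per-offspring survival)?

Expected fledglings = c × s(c):
  c=3: 3 × 0.711 = 2.133
  c=4: 4 × 0.658 = 2.632
  c=5: 5 × 0.605 = 3.025
  c=6: 6 × 0.552 = 3.312
  c=7: 7 × 0.499 = 3.493
  c=8: 8 × 0.446 = 3.568
  c=9: 9 × 0.393 = 3.537
  c=10: 10 × 0.340 = 3.400
Maximum at c = 8 (3.568 fledglings).

8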